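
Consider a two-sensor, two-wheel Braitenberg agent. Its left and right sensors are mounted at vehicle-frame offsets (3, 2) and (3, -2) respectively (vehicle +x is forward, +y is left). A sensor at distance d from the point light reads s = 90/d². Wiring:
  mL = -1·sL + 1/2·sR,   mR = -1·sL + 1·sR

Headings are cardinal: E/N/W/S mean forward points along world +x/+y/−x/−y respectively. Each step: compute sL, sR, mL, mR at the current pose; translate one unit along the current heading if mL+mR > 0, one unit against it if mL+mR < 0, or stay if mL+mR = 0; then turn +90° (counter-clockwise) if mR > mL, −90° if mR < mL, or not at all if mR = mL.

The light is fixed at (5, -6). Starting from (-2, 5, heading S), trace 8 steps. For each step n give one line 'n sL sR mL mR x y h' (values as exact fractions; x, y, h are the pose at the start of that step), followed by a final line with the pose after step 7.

0 90/89 18/29 -1809/2581 -1008/2581 -2 5 S
1 45/106 45/58 -225/6148 540/1537 -2 6 E
2 90/289 90/241 -8685/69649 4320/69649 -1 6 N
3 5/9 9/25 -169/450 -44/225 -1 5 W
4 90/73 90/113 -6885/8249 -3600/8249 0 5 S
5 9/20 45/52 -9/520 27/65 0 6 E
6 10/29 90/229 -985/6641 320/6641 1 6 N
7 9/13 45/109 -1377/2834 -396/1417 1 5 W
final 2 5 S

n=0: pose=(-2,5,S); sL=90/89, sR=18/29; mL=-1809/2581, mR=-1008/2581; mL+mR=-2817/2581 → advance -1; mR−mL=9/29 → turn +1·90°
n=1: pose=(-2,6,E); sL=45/106, sR=45/58; mL=-225/6148, mR=540/1537; mL+mR=1935/6148 → advance +1; mR−mL=45/116 → turn +1·90°
n=2: pose=(-1,6,N); sL=90/289, sR=90/241; mL=-8685/69649, mR=4320/69649; mL+mR=-4365/69649 → advance -1; mR−mL=45/241 → turn +1·90°
n=3: pose=(-1,5,W); sL=5/9, sR=9/25; mL=-169/450, mR=-44/225; mL+mR=-257/450 → advance -1; mR−mL=9/50 → turn +1·90°
n=4: pose=(0,5,S); sL=90/73, sR=90/113; mL=-6885/8249, mR=-3600/8249; mL+mR=-10485/8249 → advance -1; mR−mL=45/113 → turn +1·90°
n=5: pose=(0,6,E); sL=9/20, sR=45/52; mL=-9/520, mR=27/65; mL+mR=207/520 → advance +1; mR−mL=45/104 → turn +1·90°
n=6: pose=(1,6,N); sL=10/29, sR=90/229; mL=-985/6641, mR=320/6641; mL+mR=-665/6641 → advance -1; mR−mL=45/229 → turn +1·90°
n=7: pose=(1,5,W); sL=9/13, sR=45/109; mL=-1377/2834, mR=-396/1417; mL+mR=-2169/2834 → advance -1; mR−mL=45/218 → turn +1·90°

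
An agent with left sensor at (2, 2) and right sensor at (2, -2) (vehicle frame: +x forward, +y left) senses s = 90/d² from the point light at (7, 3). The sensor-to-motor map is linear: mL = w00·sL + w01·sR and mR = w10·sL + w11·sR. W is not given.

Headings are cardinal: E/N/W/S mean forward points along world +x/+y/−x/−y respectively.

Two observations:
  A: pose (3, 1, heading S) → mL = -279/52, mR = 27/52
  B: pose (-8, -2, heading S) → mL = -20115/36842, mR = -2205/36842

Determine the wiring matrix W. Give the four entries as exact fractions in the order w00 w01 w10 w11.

-1 -1/2 1/2 -1

obs A: pose=(3,1,S) → sL=9/2, sR=45/26, mL=-279/52, mR=27/52
obs B: pose=(-8,-2,S) → sL=45/109, sR=45/169, mL=-20115/36842, mR=-2205/36842
sensor matrix S = [[9/2, 45/26], [45/109, 45/169]]; det S = 8910/18421
solve [mL_A; mL_B] = S·[w00; w01] and [mR_A; mR_B] = S·[w10; w11]:
  w00 = -1, w01 = -1/2, w10 = 1/2, w11 = -1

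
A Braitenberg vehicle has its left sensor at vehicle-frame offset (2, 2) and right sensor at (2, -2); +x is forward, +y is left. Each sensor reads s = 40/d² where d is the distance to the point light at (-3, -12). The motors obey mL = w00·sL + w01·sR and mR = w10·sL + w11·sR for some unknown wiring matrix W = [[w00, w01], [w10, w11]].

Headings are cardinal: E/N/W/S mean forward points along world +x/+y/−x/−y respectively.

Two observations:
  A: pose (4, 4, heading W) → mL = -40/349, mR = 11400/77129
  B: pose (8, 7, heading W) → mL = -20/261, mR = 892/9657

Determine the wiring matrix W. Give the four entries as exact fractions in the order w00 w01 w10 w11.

0 -1 1/2 1/2

obs A: pose=(4,4,W) → sL=40/221, sR=40/349, mL=-40/349, mR=11400/77129
obs B: pose=(8,7,W) → sL=4/37, sR=20/261, mL=-20/261, mR=892/9657
sensor matrix S = [[40/221, 40/349], [4/37, 20/261]]; det S = 1101440/744834753
solve [mL_A; mL_B] = S·[w00; w01] and [mR_A; mR_B] = S·[w10; w11]:
  w00 = 0, w01 = -1, w10 = 1/2, w11 = 1/2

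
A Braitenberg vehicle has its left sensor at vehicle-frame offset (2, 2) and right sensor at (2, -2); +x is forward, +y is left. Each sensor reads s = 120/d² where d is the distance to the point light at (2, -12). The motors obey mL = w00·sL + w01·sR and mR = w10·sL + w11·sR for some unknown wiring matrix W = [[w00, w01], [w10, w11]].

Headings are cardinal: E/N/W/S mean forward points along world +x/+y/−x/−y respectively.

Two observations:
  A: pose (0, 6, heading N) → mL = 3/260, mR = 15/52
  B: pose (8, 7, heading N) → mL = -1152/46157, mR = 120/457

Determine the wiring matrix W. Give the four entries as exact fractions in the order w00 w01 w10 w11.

obs A: pose=(0,6,N) → sL=15/52, sR=3/10, mL=3/260, mR=15/52
obs B: pose=(8,7,N) → sL=120/457, sR=24/101, mL=-1152/46157, mR=120/457
sensor matrix S = [[15/52, 3/10], [120/457, 24/101]]; det S = -6138/600041
solve [mL_A; mL_B] = S·[w00; w01] and [mR_A; mR_B] = S·[w10; w11]:
  w00 = -1, w01 = 1, w10 = 1, w11 = 0

-1 1 1 0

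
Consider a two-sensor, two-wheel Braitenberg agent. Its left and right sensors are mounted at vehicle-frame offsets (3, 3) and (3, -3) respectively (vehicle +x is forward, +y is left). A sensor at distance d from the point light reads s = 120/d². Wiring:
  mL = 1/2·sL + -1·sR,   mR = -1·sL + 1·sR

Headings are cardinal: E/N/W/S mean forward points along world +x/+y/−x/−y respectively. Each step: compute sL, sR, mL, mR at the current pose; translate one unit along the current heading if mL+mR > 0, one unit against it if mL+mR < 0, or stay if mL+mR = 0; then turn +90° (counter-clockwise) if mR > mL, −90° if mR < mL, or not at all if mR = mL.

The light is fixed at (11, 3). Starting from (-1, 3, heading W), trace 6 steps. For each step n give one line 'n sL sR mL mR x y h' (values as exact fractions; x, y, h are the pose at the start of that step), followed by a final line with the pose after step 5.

n=0: pose=(-1,3,W); sL=20/39, sR=20/39; mL=-10/39, mR=0; mL+mR=-10/39 → advance -1; mR−mL=10/39 → turn +1·90°
n=1: pose=(0,3,S); sL=120/73, sR=24/41; mL=708/2993, mR=-3168/2993; mL+mR=-60/73 → advance -1; mR−mL=-3876/2993 → turn -1·90°
n=2: pose=(0,4,W); sL=3/5, sR=30/53; mL=-141/530, mR=-9/265; mL+mR=-3/10 → advance -1; mR−mL=123/530 → turn +1·90°
n=3: pose=(1,4,S); sL=120/53, sR=120/173; mL=4020/9169, mR=-14400/9169; mL+mR=-60/53 → advance -1; mR−mL=-18420/9169 → turn -1·90°
n=4: pose=(1,5,W); sL=12/17, sR=60/97; mL=-438/1649, mR=-144/1649; mL+mR=-6/17 → advance -1; mR−mL=294/1649 → turn +1·90°
n=5: pose=(2,5,S); sL=120/37, sR=24/29; mL=852/1073, mR=-2592/1073; mL+mR=-60/37 → advance -1; mR−mL=-3444/1073 → turn -1·90°

0 20/39 20/39 -10/39 0 -1 3 W
1 120/73 24/41 708/2993 -3168/2993 0 3 S
2 3/5 30/53 -141/530 -9/265 0 4 W
3 120/53 120/173 4020/9169 -14400/9169 1 4 S
4 12/17 60/97 -438/1649 -144/1649 1 5 W
5 120/37 24/29 852/1073 -2592/1073 2 5 S
final 2 6 W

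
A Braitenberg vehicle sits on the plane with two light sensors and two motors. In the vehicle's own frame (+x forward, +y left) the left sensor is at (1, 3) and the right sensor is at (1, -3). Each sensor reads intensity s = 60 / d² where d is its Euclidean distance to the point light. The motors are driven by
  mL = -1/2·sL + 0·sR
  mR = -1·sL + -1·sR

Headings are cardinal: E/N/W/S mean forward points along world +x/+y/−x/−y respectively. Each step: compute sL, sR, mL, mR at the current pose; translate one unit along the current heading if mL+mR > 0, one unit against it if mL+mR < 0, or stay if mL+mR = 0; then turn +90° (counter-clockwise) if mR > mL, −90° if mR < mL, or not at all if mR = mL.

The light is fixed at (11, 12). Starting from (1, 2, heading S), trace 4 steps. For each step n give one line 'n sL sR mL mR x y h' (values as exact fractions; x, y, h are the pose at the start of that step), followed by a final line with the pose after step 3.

0 6/17 6/29 -3/17 -276/493 1 2 S
1 12/53 60/157 -6/53 -5064/8321 1 3 W
2 15/52 3/5 -15/104 -231/260 2 3 N
3 60/113 60/233 -30/113 -20760/26329 2 2 E
final 1 2 S

n=0: pose=(1,2,S); sL=6/17, sR=6/29; mL=-3/17, mR=-276/493; mL+mR=-363/493 → advance -1; mR−mL=-189/493 → turn -1·90°
n=1: pose=(1,3,W); sL=12/53, sR=60/157; mL=-6/53, mR=-5064/8321; mL+mR=-6006/8321 → advance -1; mR−mL=-4122/8321 → turn -1·90°
n=2: pose=(2,3,N); sL=15/52, sR=3/5; mL=-15/104, mR=-231/260; mL+mR=-537/520 → advance -1; mR−mL=-387/520 → turn -1·90°
n=3: pose=(2,2,E); sL=60/113, sR=60/233; mL=-30/113, mR=-20760/26329; mL+mR=-27750/26329 → advance -1; mR−mL=-13770/26329 → turn -1·90°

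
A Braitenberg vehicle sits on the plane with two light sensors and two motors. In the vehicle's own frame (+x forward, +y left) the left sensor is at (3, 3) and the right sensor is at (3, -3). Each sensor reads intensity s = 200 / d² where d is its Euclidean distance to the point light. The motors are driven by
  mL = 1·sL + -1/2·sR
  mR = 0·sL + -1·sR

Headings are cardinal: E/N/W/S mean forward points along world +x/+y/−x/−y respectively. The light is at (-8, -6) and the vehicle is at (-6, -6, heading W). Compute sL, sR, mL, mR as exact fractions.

left sensor world pos  = (-9, -9); dL² = 10
right sensor world pos = (-9, -3); dR² = 10
sL = 200/10 = 20
sR = 200/10 = 20
mL = 1·sL + -1/2·sR = 10
mR = 0·sL + -1·sR = -20

20 20 10 -20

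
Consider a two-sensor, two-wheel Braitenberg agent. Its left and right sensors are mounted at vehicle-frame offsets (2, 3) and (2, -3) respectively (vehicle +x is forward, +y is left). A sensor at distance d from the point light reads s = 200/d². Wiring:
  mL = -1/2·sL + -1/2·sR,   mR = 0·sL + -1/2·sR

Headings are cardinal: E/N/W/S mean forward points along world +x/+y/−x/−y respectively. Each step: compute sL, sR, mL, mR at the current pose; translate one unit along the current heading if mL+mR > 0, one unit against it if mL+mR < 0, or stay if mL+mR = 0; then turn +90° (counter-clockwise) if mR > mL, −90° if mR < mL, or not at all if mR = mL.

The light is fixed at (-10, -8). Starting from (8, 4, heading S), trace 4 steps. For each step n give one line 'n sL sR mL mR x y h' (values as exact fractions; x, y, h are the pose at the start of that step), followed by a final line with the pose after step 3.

n=0: pose=(8,4,S); sL=200/541, sR=8/13; mL=-3464/7033, mR=-4/13; mL+mR=-5628/7033 → advance -1; mR−mL=100/541 → turn +1·90°
n=1: pose=(8,5,E); sL=25/82, sR=2/5; mL=-289/820, mR=-1/5; mL+mR=-453/820 → advance -1; mR−mL=25/164 → turn +1·90°
n=2: pose=(7,5,N); sL=200/421, sR=8/25; mL=-4184/10525, mR=-4/25; mL+mR=-5868/10525 → advance -1; mR−mL=100/421 → turn +1·90°
n=3: pose=(7,4,W); sL=100/153, sR=4/9; mL=-28/51, mR=-2/9; mL+mR=-118/153 → advance -1; mR−mL=50/153 → turn +1·90°

0 200/541 8/13 -3464/7033 -4/13 8 4 S
1 25/82 2/5 -289/820 -1/5 8 5 E
2 200/421 8/25 -4184/10525 -4/25 7 5 N
3 100/153 4/9 -28/51 -2/9 7 4 W
final 8 4 S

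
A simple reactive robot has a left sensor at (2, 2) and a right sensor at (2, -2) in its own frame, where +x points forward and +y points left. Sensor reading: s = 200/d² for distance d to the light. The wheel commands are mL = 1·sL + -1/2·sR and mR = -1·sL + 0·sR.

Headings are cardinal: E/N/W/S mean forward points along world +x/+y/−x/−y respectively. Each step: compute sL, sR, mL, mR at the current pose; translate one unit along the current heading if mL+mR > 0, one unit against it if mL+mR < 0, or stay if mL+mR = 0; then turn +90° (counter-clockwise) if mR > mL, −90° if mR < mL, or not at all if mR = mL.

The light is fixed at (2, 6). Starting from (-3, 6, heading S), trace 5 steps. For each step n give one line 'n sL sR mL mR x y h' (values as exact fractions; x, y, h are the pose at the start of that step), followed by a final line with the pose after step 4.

0 200/13 200/53 9300/689 -200/13 -3 6 S
1 4 100/29 66/29 -4 -3 7 W
2 40/9 200/13 -380/117 -40/9 -2 7 N
3 25 25 25/2 -25 -2 6 E
4 200/13 200/53 9300/689 -200/13 -3 6 S
final -3 7 W

n=0: pose=(-3,6,S); sL=200/13, sR=200/53; mL=9300/689, mR=-200/13; mL+mR=-100/53 → advance -1; mR−mL=-19900/689 → turn -1·90°
n=1: pose=(-3,7,W); sL=4, sR=100/29; mL=66/29, mR=-4; mL+mR=-50/29 → advance -1; mR−mL=-182/29 → turn -1·90°
n=2: pose=(-2,7,N); sL=40/9, sR=200/13; mL=-380/117, mR=-40/9; mL+mR=-100/13 → advance -1; mR−mL=-140/117 → turn -1·90°
n=3: pose=(-2,6,E); sL=25, sR=25; mL=25/2, mR=-25; mL+mR=-25/2 → advance -1; mR−mL=-75/2 → turn -1·90°
n=4: pose=(-3,6,S); sL=200/13, sR=200/53; mL=9300/689, mR=-200/13; mL+mR=-100/53 → advance -1; mR−mL=-19900/689 → turn -1·90°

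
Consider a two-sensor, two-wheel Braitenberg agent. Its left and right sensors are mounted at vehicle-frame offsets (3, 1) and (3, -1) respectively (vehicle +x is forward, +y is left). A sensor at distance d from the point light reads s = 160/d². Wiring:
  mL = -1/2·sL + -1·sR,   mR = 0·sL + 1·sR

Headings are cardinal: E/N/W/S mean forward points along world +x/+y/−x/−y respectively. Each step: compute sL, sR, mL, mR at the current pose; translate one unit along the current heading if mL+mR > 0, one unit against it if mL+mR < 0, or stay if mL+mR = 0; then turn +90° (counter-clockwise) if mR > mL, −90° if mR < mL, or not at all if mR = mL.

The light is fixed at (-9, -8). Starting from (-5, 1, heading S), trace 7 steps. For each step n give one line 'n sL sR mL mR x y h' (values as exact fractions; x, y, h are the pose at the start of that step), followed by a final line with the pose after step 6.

0 160/61 32/9 -2672/549 32/9 -5 1 S
1 16/17 16/13 -376/221 16/13 -5 2 E
2 160/173 32/37 -8496/6401 32/37 -6 2 N
3 5/2 8/5 -57/20 8/5 -6 1 W
4 160/61 32/9 -2672/549 32/9 -5 1 S
5 16/17 16/13 -376/221 16/13 -5 2 E
6 160/173 32/37 -8496/6401 32/37 -6 2 N
final -6 1 W

n=0: pose=(-5,1,S); sL=160/61, sR=32/9; mL=-2672/549, mR=32/9; mL+mR=-80/61 → advance -1; mR−mL=4624/549 → turn +1·90°
n=1: pose=(-5,2,E); sL=16/17, sR=16/13; mL=-376/221, mR=16/13; mL+mR=-8/17 → advance -1; mR−mL=648/221 → turn +1·90°
n=2: pose=(-6,2,N); sL=160/173, sR=32/37; mL=-8496/6401, mR=32/37; mL+mR=-80/173 → advance -1; mR−mL=14032/6401 → turn +1·90°
n=3: pose=(-6,1,W); sL=5/2, sR=8/5; mL=-57/20, mR=8/5; mL+mR=-5/4 → advance -1; mR−mL=89/20 → turn +1·90°
n=4: pose=(-5,1,S); sL=160/61, sR=32/9; mL=-2672/549, mR=32/9; mL+mR=-80/61 → advance -1; mR−mL=4624/549 → turn +1·90°
n=5: pose=(-5,2,E); sL=16/17, sR=16/13; mL=-376/221, mR=16/13; mL+mR=-8/17 → advance -1; mR−mL=648/221 → turn +1·90°
n=6: pose=(-6,2,N); sL=160/173, sR=32/37; mL=-8496/6401, mR=32/37; mL+mR=-80/173 → advance -1; mR−mL=14032/6401 → turn +1·90°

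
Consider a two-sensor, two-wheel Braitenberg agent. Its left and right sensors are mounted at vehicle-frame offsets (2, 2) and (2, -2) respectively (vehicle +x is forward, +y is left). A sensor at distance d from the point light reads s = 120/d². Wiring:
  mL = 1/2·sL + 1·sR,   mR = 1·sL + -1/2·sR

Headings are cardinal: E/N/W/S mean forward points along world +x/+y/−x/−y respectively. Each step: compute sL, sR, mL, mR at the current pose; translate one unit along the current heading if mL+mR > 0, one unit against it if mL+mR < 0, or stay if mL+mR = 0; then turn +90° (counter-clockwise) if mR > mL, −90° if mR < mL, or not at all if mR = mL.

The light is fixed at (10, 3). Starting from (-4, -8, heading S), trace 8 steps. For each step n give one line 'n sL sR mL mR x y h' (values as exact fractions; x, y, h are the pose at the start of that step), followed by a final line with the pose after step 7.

0 120/313 24/85 12612/26605 6444/26605 -4 -8 S
1 30/113 30/89 4725/10057 975/10057 -4 -9 W
2 120/389 120/269 62820/104641 8940/104641 -5 -9 N
3 12/25 60/169 2514/4225 1278/4225 -5 -8 E
4 120/313 24/85 12612/26605 6444/26605 -4 -8 S
5 30/113 30/89 4725/10057 975/10057 -4 -9 W
6 120/389 120/269 62820/104641 8940/104641 -5 -9 N
7 12/25 60/169 2514/4225 1278/4225 -5 -8 E
final -4 -8 S

n=0: pose=(-4,-8,S); sL=120/313, sR=24/85; mL=12612/26605, mR=6444/26605; mL+mR=19056/26605 → advance +1; mR−mL=-6168/26605 → turn -1·90°
n=1: pose=(-4,-9,W); sL=30/113, sR=30/89; mL=4725/10057, mR=975/10057; mL+mR=5700/10057 → advance +1; mR−mL=-3750/10057 → turn -1·90°
n=2: pose=(-5,-9,N); sL=120/389, sR=120/269; mL=62820/104641, mR=8940/104641; mL+mR=71760/104641 → advance +1; mR−mL=-53880/104641 → turn -1·90°
n=3: pose=(-5,-8,E); sL=12/25, sR=60/169; mL=2514/4225, mR=1278/4225; mL+mR=3792/4225 → advance +1; mR−mL=-1236/4225 → turn -1·90°
n=4: pose=(-4,-8,S); sL=120/313, sR=24/85; mL=12612/26605, mR=6444/26605; mL+mR=19056/26605 → advance +1; mR−mL=-6168/26605 → turn -1·90°
n=5: pose=(-4,-9,W); sL=30/113, sR=30/89; mL=4725/10057, mR=975/10057; mL+mR=5700/10057 → advance +1; mR−mL=-3750/10057 → turn -1·90°
n=6: pose=(-5,-9,N); sL=120/389, sR=120/269; mL=62820/104641, mR=8940/104641; mL+mR=71760/104641 → advance +1; mR−mL=-53880/104641 → turn -1·90°
n=7: pose=(-5,-8,E); sL=12/25, sR=60/169; mL=2514/4225, mR=1278/4225; mL+mR=3792/4225 → advance +1; mR−mL=-1236/4225 → turn -1·90°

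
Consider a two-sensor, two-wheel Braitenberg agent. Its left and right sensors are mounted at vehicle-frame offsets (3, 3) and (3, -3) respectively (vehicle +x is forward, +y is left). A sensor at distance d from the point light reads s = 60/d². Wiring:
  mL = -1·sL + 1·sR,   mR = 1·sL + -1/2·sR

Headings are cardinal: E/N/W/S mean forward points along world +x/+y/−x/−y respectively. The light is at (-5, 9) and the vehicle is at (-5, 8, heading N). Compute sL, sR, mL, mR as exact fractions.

60/13 60/13 0 30/13

left sensor world pos  = (-8, 11); dL² = 13
right sensor world pos = (-2, 11); dR² = 13
sL = 60/13 = 60/13
sR = 60/13 = 60/13
mL = -1·sL + 1·sR = 0
mR = 1·sL + -1/2·sR = 30/13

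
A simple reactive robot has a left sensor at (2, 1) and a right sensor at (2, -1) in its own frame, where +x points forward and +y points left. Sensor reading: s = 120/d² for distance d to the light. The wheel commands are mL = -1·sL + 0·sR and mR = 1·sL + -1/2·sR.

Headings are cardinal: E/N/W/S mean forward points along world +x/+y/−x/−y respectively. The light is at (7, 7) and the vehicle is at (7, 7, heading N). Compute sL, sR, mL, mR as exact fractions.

24 24 -24 12

left sensor world pos  = (6, 9); dL² = 5
right sensor world pos = (8, 9); dR² = 5
sL = 120/5 = 24
sR = 120/5 = 24
mL = -1·sL + 0·sR = -24
mR = 1·sL + -1/2·sR = 12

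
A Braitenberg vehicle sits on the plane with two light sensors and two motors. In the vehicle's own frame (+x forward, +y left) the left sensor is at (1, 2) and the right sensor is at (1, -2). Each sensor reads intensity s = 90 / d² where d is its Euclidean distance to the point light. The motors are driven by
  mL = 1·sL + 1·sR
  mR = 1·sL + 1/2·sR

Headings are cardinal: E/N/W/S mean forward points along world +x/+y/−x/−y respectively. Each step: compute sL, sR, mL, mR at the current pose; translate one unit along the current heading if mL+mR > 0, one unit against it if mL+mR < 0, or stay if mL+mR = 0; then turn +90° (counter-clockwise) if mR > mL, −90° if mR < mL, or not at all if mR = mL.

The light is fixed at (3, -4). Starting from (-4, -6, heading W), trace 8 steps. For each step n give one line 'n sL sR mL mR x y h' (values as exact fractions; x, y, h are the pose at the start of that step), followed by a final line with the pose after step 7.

n=0: pose=(-4,-6,W); sL=9/8, sR=45/32; mL=81/32, mR=117/64; mL+mR=279/64 → advance +1; mR−mL=-45/64 → turn -1·90°
n=1: pose=(-5,-6,N); sL=90/101, sR=90/37; mL=12420/3737, mR=7875/3737; mL+mR=20295/3737 → advance +1; mR−mL=-45/37 → turn -1·90°
n=2: pose=(-5,-5,E); sL=9/5, sR=45/29; mL=486/145, mR=747/290; mL+mR=1719/290 → advance +1; mR−mL=-45/58 → turn -1·90°
n=3: pose=(-4,-5,S); sL=90/29, sR=18/17; mL=2052/493, mR=1791/493; mL+mR=3843/493 → advance +1; mR−mL=-9/17 → turn -1·90°
n=4: pose=(-4,-6,W); sL=9/8, sR=45/32; mL=81/32, mR=117/64; mL+mR=279/64 → advance +1; mR−mL=-45/64 → turn -1·90°
n=5: pose=(-5,-6,N); sL=90/101, sR=90/37; mL=12420/3737, mR=7875/3737; mL+mR=20295/3737 → advance +1; mR−mL=-45/37 → turn -1·90°
n=6: pose=(-5,-5,E); sL=9/5, sR=45/29; mL=486/145, mR=747/290; mL+mR=1719/290 → advance +1; mR−mL=-45/58 → turn -1·90°
n=7: pose=(-4,-5,S); sL=90/29, sR=18/17; mL=2052/493, mR=1791/493; mL+mR=3843/493 → advance +1; mR−mL=-9/17 → turn -1·90°

0 9/8 45/32 81/32 117/64 -4 -6 W
1 90/101 90/37 12420/3737 7875/3737 -5 -6 N
2 9/5 45/29 486/145 747/290 -5 -5 E
3 90/29 18/17 2052/493 1791/493 -4 -5 S
4 9/8 45/32 81/32 117/64 -4 -6 W
5 90/101 90/37 12420/3737 7875/3737 -5 -6 N
6 9/5 45/29 486/145 747/290 -5 -5 E
7 90/29 18/17 2052/493 1791/493 -4 -5 S
final -4 -6 W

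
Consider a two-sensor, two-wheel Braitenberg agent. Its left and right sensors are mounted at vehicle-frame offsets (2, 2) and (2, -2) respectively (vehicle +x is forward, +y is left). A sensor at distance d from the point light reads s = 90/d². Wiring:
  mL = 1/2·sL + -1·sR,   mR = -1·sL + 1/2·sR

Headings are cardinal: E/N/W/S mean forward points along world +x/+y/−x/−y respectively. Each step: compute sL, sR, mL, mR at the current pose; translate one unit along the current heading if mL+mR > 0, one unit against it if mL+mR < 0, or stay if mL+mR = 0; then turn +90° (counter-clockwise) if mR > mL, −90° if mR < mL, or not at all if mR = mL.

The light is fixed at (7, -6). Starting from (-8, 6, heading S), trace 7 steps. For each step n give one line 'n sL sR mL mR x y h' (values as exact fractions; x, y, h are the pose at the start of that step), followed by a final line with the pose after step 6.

n=0: pose=(-8,6,S); sL=90/269, sR=90/389; mL=-6705/104641, mR=-22905/104641; mL+mR=-29610/104641 → advance -1; mR−mL=-16200/104641 → turn -1·90°
n=1: pose=(-8,7,W); sL=9/41, sR=45/257; mL=-1377/21074, mR=-2781/21074; mL+mR=-2079/10537 → advance -1; mR−mL=-702/10537 → turn -1·90°
n=2: pose=(-7,7,N); sL=90/481, sR=10/41; mL=-2965/19721, mR=-1285/19721; mL+mR=-4250/19721 → advance -1; mR−mL=1680/19721 → turn +1·90°
n=3: pose=(-7,6,W); sL=45/178, sR=45/226; mL=-2925/40228, mR=-6165/40228; mL+mR=-4545/20114 → advance -1; mR−mL=-810/10057 → turn -1·90°
n=4: pose=(-6,6,N); sL=90/421, sR=90/317; mL=-23625/133457, mR=-9585/133457; mL+mR=-33210/133457 → advance -1; mR−mL=14040/133457 → turn +1·90°
n=5: pose=(-6,5,W); sL=5/17, sR=45/197; mL=-545/6698, mR=-1205/6698; mL+mR=-875/3349 → advance -1; mR−mL=-330/3349 → turn -1·90°
n=6: pose=(-5,5,N); sL=18/73, sR=90/269; mL=-4149/19637, mR=-1557/19637; mL+mR=-5706/19637 → advance -1; mR−mL=2592/19637 → turn +1·90°

0 90/269 90/389 -6705/104641 -22905/104641 -8 6 S
1 9/41 45/257 -1377/21074 -2781/21074 -8 7 W
2 90/481 10/41 -2965/19721 -1285/19721 -7 7 N
3 45/178 45/226 -2925/40228 -6165/40228 -7 6 W
4 90/421 90/317 -23625/133457 -9585/133457 -6 6 N
5 5/17 45/197 -545/6698 -1205/6698 -6 5 W
6 18/73 90/269 -4149/19637 -1557/19637 -5 5 N
final -5 4 W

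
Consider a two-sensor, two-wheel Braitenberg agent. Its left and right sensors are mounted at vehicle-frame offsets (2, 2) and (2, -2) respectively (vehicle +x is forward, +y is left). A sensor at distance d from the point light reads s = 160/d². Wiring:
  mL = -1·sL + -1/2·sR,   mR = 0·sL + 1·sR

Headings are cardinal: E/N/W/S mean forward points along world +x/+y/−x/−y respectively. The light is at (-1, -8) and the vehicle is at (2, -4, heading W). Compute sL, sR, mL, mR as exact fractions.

32 160/37 -1264/37 160/37

left sensor world pos  = (0, -6); dL² = 5
right sensor world pos = (0, -2); dR² = 37
sL = 160/5 = 32
sR = 160/37 = 160/37
mL = -1·sL + -1/2·sR = -1264/37
mR = 0·sL + 1·sR = 160/37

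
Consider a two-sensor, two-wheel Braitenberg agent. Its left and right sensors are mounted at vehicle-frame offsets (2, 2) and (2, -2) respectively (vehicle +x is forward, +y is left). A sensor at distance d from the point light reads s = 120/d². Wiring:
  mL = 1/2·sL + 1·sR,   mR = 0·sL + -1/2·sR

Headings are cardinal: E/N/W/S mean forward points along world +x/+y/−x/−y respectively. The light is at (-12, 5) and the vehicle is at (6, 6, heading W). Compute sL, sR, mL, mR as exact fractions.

left sensor world pos  = (4, 4); dL² = 257
right sensor world pos = (4, 8); dR² = 265
sL = 120/257 = 120/257
sR = 120/265 = 24/53
mL = 1/2·sL + 1·sR = 9348/13621
mR = 0·sL + -1/2·sR = -12/53

120/257 24/53 9348/13621 -12/53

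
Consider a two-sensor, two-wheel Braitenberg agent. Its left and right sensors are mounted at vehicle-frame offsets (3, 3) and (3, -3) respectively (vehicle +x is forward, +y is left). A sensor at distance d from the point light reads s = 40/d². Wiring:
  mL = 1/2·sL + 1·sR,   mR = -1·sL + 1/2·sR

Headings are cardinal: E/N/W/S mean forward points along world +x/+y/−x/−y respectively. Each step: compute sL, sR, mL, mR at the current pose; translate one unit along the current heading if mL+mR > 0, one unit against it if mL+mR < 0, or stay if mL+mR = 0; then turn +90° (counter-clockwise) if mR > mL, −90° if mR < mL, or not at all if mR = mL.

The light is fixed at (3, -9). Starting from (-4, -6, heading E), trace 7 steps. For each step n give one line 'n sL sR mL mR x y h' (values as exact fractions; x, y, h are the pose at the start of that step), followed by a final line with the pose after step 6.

n=0: pose=(-4,-6,E); sL=10/13, sR=5/2; mL=75/26, mR=25/52; mL+mR=175/52 → advance +1; mR−mL=-125/52 → turn -1·90°
n=1: pose=(-3,-6,S); sL=40/9, sR=40/81; mL=220/81, mR=-340/81; mL+mR=-40/27 → advance -1; mR−mL=-560/81 → turn -1·90°
n=2: pose=(-3,-5,W); sL=20/41, sR=4/13; mL=294/533, mR=-178/533; mL+mR=116/533 → advance +1; mR−mL=-472/533 → turn -1·90°
n=3: pose=(-4,-5,N); sL=40/149, sR=8/13; mL=1452/1937, mR=76/1937; mL+mR=1528/1937 → advance +1; mR−mL=-1376/1937 → turn -1·90°
n=4: pose=(-4,-4,E); sL=1/2, sR=2; mL=9/4, mR=1/2; mL+mR=11/4 → advance +1; mR−mL=-7/4 → turn -1·90°
n=5: pose=(-3,-4,S); sL=40/13, sR=8/17; mL=444/221, mR=-628/221; mL+mR=-184/221 → advance -1; mR−mL=-1072/221 → turn -1·90°
n=6: pose=(-3,-3,W); sL=4/9, sR=20/81; mL=38/81, mR=-26/81; mL+mR=4/27 → advance +1; mR−mL=-64/81 → turn -1·90°

0 10/13 5/2 75/26 25/52 -4 -6 E
1 40/9 40/81 220/81 -340/81 -3 -6 S
2 20/41 4/13 294/533 -178/533 -3 -5 W
3 40/149 8/13 1452/1937 76/1937 -4 -5 N
4 1/2 2 9/4 1/2 -4 -4 E
5 40/13 8/17 444/221 -628/221 -3 -4 S
6 4/9 20/81 38/81 -26/81 -3 -3 W
final -4 -3 N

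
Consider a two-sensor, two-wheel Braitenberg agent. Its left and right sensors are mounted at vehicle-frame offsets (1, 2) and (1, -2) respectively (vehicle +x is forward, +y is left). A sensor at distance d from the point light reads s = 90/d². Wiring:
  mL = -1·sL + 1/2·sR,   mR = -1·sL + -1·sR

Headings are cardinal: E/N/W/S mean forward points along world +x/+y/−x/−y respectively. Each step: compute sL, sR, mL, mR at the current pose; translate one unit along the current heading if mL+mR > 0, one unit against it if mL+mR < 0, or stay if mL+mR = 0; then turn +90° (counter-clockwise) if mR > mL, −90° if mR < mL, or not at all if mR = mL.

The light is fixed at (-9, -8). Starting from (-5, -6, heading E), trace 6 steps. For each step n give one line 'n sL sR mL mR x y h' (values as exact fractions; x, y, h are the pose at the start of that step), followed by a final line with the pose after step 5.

0 90/41 18/5 -81/205 -1188/205 -5 -6 E
1 45/13 45 495/26 -630/13 -6 -6 S
2 18 90/29 -477/29 -612/29 -6 -5 W
3 9/2 45/26 -189/52 -81/13 -5 -5 N
4 90/41 18/5 -81/205 -1188/205 -5 -6 E
5 45/13 45 495/26 -630/13 -6 -6 S
final -6 -5 W

n=0: pose=(-5,-6,E); sL=90/41, sR=18/5; mL=-81/205, mR=-1188/205; mL+mR=-1269/205 → advance -1; mR−mL=-27/5 → turn -1·90°
n=1: pose=(-6,-6,S); sL=45/13, sR=45; mL=495/26, mR=-630/13; mL+mR=-765/26 → advance -1; mR−mL=-135/2 → turn -1·90°
n=2: pose=(-6,-5,W); sL=18, sR=90/29; mL=-477/29, mR=-612/29; mL+mR=-1089/29 → advance -1; mR−mL=-135/29 → turn -1·90°
n=3: pose=(-5,-5,N); sL=9/2, sR=45/26; mL=-189/52, mR=-81/13; mL+mR=-513/52 → advance -1; mR−mL=-135/52 → turn -1·90°
n=4: pose=(-5,-6,E); sL=90/41, sR=18/5; mL=-81/205, mR=-1188/205; mL+mR=-1269/205 → advance -1; mR−mL=-27/5 → turn -1·90°
n=5: pose=(-6,-6,S); sL=45/13, sR=45; mL=495/26, mR=-630/13; mL+mR=-765/26 → advance -1; mR−mL=-135/2 → turn -1·90°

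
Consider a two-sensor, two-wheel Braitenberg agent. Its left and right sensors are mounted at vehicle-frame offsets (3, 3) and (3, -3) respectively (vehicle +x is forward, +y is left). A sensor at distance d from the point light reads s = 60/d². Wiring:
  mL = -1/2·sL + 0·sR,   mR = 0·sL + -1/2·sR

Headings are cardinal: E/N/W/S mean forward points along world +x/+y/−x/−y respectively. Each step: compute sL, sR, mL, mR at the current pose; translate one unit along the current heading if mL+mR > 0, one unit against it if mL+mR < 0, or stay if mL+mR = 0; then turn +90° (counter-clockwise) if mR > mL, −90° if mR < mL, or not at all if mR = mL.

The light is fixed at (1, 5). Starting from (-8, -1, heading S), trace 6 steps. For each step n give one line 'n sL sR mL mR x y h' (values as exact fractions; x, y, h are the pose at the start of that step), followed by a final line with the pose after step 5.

n=0: pose=(-8,-1,S); sL=20/39, sR=4/15; mL=-10/39, mR=-2/15; mL+mR=-76/195 → advance -1; mR−mL=8/65 → turn +1·90°
n=1: pose=(-8,0,E); sL=3/2, sR=3/5; mL=-3/4, mR=-3/10; mL+mR=-21/20 → advance -1; mR−mL=9/20 → turn +1·90°
n=2: pose=(-9,0,N); sL=60/173, sR=60/53; mL=-30/173, mR=-30/53; mL+mR=-6780/9169 → advance -1; mR−mL=-3600/9169 → turn -1·90°
n=3: pose=(-9,-1,E); sL=30/29, sR=6/13; mL=-15/29, mR=-3/13; mL+mR=-282/377 → advance -1; mR−mL=108/377 → turn +1·90°
n=4: pose=(-10,-1,N); sL=12/41, sR=60/73; mL=-6/41, mR=-30/73; mL+mR=-1668/2993 → advance -1; mR−mL=-792/2993 → turn -1·90°
n=5: pose=(-10,-2,E); sL=3/4, sR=15/41; mL=-3/8, mR=-15/82; mL+mR=-183/328 → advance -1; mR−mL=63/328 → turn +1·90°

0 20/39 4/15 -10/39 -2/15 -8 -1 S
1 3/2 3/5 -3/4 -3/10 -8 0 E
2 60/173 60/53 -30/173 -30/53 -9 0 N
3 30/29 6/13 -15/29 -3/13 -9 -1 E
4 12/41 60/73 -6/41 -30/73 -10 -1 N
5 3/4 15/41 -3/8 -15/82 -10 -2 E
final -11 -2 N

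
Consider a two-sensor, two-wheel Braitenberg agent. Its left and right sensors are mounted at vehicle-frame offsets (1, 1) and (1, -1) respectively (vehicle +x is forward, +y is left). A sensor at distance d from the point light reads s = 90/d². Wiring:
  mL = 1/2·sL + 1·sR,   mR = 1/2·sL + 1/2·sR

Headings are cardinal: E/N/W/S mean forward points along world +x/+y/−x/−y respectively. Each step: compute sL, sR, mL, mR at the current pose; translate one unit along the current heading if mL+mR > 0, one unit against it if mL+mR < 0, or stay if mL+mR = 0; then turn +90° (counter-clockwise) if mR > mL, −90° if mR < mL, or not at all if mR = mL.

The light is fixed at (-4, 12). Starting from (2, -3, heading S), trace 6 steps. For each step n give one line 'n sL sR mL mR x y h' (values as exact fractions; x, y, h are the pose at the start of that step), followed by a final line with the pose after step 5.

0 18/61 90/281 8019/17141 5274/17141 2 -3 S
1 45/157 9/25 3951/7850 1269/3925 2 -4 W
2 90/241 10/29 3715/6989 2510/6989 1 -4 N
3 45/116 45/146 8505/16936 5895/16936 1 -3 E
4 18/61 90/281 8019/17141 5274/17141 2 -3 S
5 45/157 9/25 3951/7850 1269/3925 2 -4 W
final 1 -4 N

n=0: pose=(2,-3,S); sL=18/61, sR=90/281; mL=8019/17141, mR=5274/17141; mL+mR=13293/17141 → advance +1; mR−mL=-45/281 → turn -1·90°
n=1: pose=(2,-4,W); sL=45/157, sR=9/25; mL=3951/7850, mR=1269/3925; mL+mR=6489/7850 → advance +1; mR−mL=-9/50 → turn -1·90°
n=2: pose=(1,-4,N); sL=90/241, sR=10/29; mL=3715/6989, mR=2510/6989; mL+mR=6225/6989 → advance +1; mR−mL=-5/29 → turn -1·90°
n=3: pose=(1,-3,E); sL=45/116, sR=45/146; mL=8505/16936, mR=5895/16936; mL+mR=1800/2117 → advance +1; mR−mL=-45/292 → turn -1·90°
n=4: pose=(2,-3,S); sL=18/61, sR=90/281; mL=8019/17141, mR=5274/17141; mL+mR=13293/17141 → advance +1; mR−mL=-45/281 → turn -1·90°
n=5: pose=(2,-4,W); sL=45/157, sR=9/25; mL=3951/7850, mR=1269/3925; mL+mR=6489/7850 → advance +1; mR−mL=-9/50 → turn -1·90°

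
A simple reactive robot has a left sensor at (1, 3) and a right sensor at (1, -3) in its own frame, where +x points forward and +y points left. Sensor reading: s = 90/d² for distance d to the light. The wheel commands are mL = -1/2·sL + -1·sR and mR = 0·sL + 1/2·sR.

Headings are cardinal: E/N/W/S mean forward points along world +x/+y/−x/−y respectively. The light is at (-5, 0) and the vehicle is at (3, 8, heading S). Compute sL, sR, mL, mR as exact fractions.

9/17 45/37 -1863/1258 45/74

left sensor world pos  = (6, 7); dL² = 170
right sensor world pos = (0, 7); dR² = 74
sL = 90/170 = 9/17
sR = 90/74 = 45/37
mL = -1/2·sL + -1·sR = -1863/1258
mR = 0·sL + 1/2·sR = 45/74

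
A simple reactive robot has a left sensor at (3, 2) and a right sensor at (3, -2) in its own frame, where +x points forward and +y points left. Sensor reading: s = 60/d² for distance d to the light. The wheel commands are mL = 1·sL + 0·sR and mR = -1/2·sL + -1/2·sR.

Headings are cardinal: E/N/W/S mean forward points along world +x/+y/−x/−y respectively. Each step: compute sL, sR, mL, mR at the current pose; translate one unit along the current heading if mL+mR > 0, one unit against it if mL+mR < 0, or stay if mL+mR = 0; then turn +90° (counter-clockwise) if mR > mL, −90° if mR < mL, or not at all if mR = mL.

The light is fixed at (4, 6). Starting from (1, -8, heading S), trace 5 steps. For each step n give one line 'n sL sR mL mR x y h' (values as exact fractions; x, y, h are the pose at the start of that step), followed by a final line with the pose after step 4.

n=0: pose=(1,-8,S); sL=6/29, sR=30/157; mL=6/29, mR=-906/4553; mL+mR=36/4553 → advance +1; mR−mL=-1848/4553 → turn -1·90°
n=1: pose=(1,-9,W); sL=12/65, sR=12/41; mL=12/65, mR=-636/2665; mL+mR=-144/2665 → advance -1; mR−mL=-1128/2665 → turn -1·90°
n=2: pose=(2,-9,N); sL=3/8, sR=5/12; mL=3/8, mR=-19/48; mL+mR=-1/48 → advance -1; mR−mL=-37/48 → turn -1·90°
n=3: pose=(2,-10,E); sL=60/197, sR=12/65; mL=60/197, mR=-3132/12805; mL+mR=768/12805 → advance +1; mR−mL=-7032/12805 → turn -1·90°
n=4: pose=(3,-10,S); sL=30/181, sR=6/37; mL=30/181, mR=-1098/6697; mL+mR=12/6697 → advance +1; mR−mL=-2208/6697 → turn -1·90°

0 6/29 30/157 6/29 -906/4553 1 -8 S
1 12/65 12/41 12/65 -636/2665 1 -9 W
2 3/8 5/12 3/8 -19/48 2 -9 N
3 60/197 12/65 60/197 -3132/12805 2 -10 E
4 30/181 6/37 30/181 -1098/6697 3 -10 S
final 3 -11 W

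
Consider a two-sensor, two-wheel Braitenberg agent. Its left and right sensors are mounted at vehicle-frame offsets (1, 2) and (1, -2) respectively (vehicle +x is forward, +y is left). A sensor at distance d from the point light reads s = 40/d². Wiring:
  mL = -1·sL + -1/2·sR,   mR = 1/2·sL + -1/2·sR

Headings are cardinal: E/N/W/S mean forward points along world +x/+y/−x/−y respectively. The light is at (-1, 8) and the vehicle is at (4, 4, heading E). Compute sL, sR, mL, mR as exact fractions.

1 5/9 -23/18 2/9

left sensor world pos  = (5, 6); dL² = 40
right sensor world pos = (5, 2); dR² = 72
sL = 40/40 = 1
sR = 40/72 = 5/9
mL = -1·sL + -1/2·sR = -23/18
mR = 1/2·sL + -1/2·sR = 2/9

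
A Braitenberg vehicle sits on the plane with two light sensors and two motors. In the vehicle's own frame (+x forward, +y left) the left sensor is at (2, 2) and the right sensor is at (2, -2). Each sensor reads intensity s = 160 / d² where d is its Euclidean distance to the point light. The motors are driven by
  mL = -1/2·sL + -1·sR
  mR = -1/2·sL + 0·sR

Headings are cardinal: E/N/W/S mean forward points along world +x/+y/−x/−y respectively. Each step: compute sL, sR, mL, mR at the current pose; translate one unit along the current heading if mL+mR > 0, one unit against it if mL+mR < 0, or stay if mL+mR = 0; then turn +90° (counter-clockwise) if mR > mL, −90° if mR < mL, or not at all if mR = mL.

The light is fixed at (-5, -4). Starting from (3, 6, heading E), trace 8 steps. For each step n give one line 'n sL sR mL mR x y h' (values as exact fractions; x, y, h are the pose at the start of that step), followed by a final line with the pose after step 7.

0 40/61 40/41 -3260/2501 -20/61 3 6 E
1 160/169 32/45 -9008/7605 -80/169 2 6 N
2 80/37 80/73 -5880/2701 -40/37 2 5 W
3 160/149 32/17 -6128/2533 -80/149 3 5 S
4 40/61 40/41 -3260/2501 -20/61 3 6 E
5 160/169 32/45 -9008/7605 -80/169 2 6 N
6 80/37 80/73 -5880/2701 -40/37 2 5 W
7 160/149 32/17 -6128/2533 -80/149 3 5 S
final 3 6 E

n=0: pose=(3,6,E); sL=40/61, sR=40/41; mL=-3260/2501, mR=-20/61; mL+mR=-4080/2501 → advance -1; mR−mL=40/41 → turn +1·90°
n=1: pose=(2,6,N); sL=160/169, sR=32/45; mL=-9008/7605, mR=-80/169; mL+mR=-12608/7605 → advance -1; mR−mL=32/45 → turn +1·90°
n=2: pose=(2,5,W); sL=80/37, sR=80/73; mL=-5880/2701, mR=-40/37; mL+mR=-8800/2701 → advance -1; mR−mL=80/73 → turn +1·90°
n=3: pose=(3,5,S); sL=160/149, sR=32/17; mL=-6128/2533, mR=-80/149; mL+mR=-7488/2533 → advance -1; mR−mL=32/17 → turn +1·90°
n=4: pose=(3,6,E); sL=40/61, sR=40/41; mL=-3260/2501, mR=-20/61; mL+mR=-4080/2501 → advance -1; mR−mL=40/41 → turn +1·90°
n=5: pose=(2,6,N); sL=160/169, sR=32/45; mL=-9008/7605, mR=-80/169; mL+mR=-12608/7605 → advance -1; mR−mL=32/45 → turn +1·90°
n=6: pose=(2,5,W); sL=80/37, sR=80/73; mL=-5880/2701, mR=-40/37; mL+mR=-8800/2701 → advance -1; mR−mL=80/73 → turn +1·90°
n=7: pose=(3,5,S); sL=160/149, sR=32/17; mL=-6128/2533, mR=-80/149; mL+mR=-7488/2533 → advance -1; mR−mL=32/17 → turn +1·90°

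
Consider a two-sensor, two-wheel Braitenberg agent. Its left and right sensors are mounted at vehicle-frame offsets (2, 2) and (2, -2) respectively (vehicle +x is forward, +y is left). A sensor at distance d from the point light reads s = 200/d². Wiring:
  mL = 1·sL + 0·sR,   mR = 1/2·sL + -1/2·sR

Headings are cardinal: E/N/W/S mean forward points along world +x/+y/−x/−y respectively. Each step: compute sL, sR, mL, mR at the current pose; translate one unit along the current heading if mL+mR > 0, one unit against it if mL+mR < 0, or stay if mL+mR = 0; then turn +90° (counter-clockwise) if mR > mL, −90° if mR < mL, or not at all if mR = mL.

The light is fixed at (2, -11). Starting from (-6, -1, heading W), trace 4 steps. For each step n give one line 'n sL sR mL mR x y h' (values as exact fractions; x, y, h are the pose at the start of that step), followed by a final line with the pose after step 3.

n=0: pose=(-6,-1,W); sL=50/41, sR=50/61; mL=50/41, mR=500/2501; mL+mR=3550/2501 → advance +1; mR−mL=-2550/2501 → turn -1·90°
n=1: pose=(-7,-1,N); sL=40/53, sR=200/193; mL=40/53, mR=-1440/10229; mL+mR=6280/10229 → advance +1; mR−mL=-9160/10229 → turn -1·90°
n=2: pose=(-7,0,E); sL=100/109, sR=20/13; mL=100/109, mR=-440/1417; mL+mR=860/1417 → advance +1; mR−mL=-1740/1417 → turn -1·90°
n=3: pose=(-6,0,S); sL=200/117, sR=200/181; mL=200/117, mR=6400/21177; mL+mR=14200/7059 → advance +1; mR−mL=-29800/21177 → turn -1·90°

0 50/41 50/61 50/41 500/2501 -6 -1 W
1 40/53 200/193 40/53 -1440/10229 -7 -1 N
2 100/109 20/13 100/109 -440/1417 -7 0 E
3 200/117 200/181 200/117 6400/21177 -6 0 S
final -6 -1 W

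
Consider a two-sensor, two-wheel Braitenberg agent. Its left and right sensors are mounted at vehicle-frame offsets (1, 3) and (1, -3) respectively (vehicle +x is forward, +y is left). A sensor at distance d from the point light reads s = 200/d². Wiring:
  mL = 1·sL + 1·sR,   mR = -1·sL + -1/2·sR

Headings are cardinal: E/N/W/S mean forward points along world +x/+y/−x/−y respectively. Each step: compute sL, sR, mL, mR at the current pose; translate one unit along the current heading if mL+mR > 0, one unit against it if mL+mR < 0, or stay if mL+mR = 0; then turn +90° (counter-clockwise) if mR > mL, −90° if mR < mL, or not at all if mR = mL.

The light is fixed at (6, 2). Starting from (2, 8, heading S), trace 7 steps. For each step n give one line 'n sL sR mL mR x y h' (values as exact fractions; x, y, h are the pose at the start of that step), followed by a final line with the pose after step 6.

0 100/13 100/37 5000/481 -4350/481 2 8 S
1 200/29 200/89 23600/2581 -20700/2581 2 7 W
2 2 5 7 -9/2 1 7 N
3 200/97 8 976/97 -588/97 1 8 E
4 100/13 100/37 5000/481 -4350/481 2 8 S
5 200/29 200/89 23600/2581 -20700/2581 2 7 W
6 2 5 7 -9/2 1 7 N
final 1 8 E

n=0: pose=(2,8,S); sL=100/13, sR=100/37; mL=5000/481, mR=-4350/481; mL+mR=50/37 → advance +1; mR−mL=-9350/481 → turn -1·90°
n=1: pose=(2,7,W); sL=200/29, sR=200/89; mL=23600/2581, mR=-20700/2581; mL+mR=100/89 → advance +1; mR−mL=-44300/2581 → turn -1·90°
n=2: pose=(1,7,N); sL=2, sR=5; mL=7, mR=-9/2; mL+mR=5/2 → advance +1; mR−mL=-23/2 → turn -1·90°
n=3: pose=(1,8,E); sL=200/97, sR=8; mL=976/97, mR=-588/97; mL+mR=4 → advance +1; mR−mL=-1564/97 → turn -1·90°
n=4: pose=(2,8,S); sL=100/13, sR=100/37; mL=5000/481, mR=-4350/481; mL+mR=50/37 → advance +1; mR−mL=-9350/481 → turn -1·90°
n=5: pose=(2,7,W); sL=200/29, sR=200/89; mL=23600/2581, mR=-20700/2581; mL+mR=100/89 → advance +1; mR−mL=-44300/2581 → turn -1·90°
n=6: pose=(1,7,N); sL=2, sR=5; mL=7, mR=-9/2; mL+mR=5/2 → advance +1; mR−mL=-23/2 → turn -1·90°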